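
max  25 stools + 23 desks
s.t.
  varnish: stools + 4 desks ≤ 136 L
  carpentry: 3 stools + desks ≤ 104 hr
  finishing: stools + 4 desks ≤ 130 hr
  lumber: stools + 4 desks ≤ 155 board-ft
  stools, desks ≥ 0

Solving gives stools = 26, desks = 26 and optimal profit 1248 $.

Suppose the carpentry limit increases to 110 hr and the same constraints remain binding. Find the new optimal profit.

1290

Check each constraint at x*: varnish 130/136 (slack 6); carpentry 104/104 (tight); finishing 130/130 (tight); lumber 130/155 (slack 25).
Slack constraints have shadow price 0 (complementary slackness).
Dual feasibility on the basic columns requires 3·y_carpentry + 1·y_finishing = 25, 1·y_carpentry + 4·y_finishing = 23.
This yields shadow prices y_carpentry = 7, y_finishing = 4.
Δz = y_carpentry·Δb = 7 × (6) = 42, so new z* = 1248 + 42 = 1290.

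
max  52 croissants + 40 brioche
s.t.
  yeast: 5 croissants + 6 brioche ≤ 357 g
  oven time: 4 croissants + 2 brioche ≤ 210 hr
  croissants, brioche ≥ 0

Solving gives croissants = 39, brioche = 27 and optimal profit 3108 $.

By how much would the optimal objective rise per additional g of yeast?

At the optimum: yeast uses 357 of 357 (binding); oven time uses 210 of 210 (binding).
Dual feasibility on the basic columns requires 5·y_yeast + 4·y_oven time = 52, 6·y_yeast + 2·y_oven time = 40.
This yields shadow prices y_yeast = 4, y_oven time = 8.
Shadow price of yeast = 4.

4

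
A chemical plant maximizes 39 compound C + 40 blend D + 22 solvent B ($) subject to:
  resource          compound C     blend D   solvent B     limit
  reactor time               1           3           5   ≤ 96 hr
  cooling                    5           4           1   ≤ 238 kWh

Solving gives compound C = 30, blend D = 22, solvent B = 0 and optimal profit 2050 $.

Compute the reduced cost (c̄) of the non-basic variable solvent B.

At the optimum: reactor time uses 96 of 96 (binding); cooling uses 238 of 238 (binding).
From A_Bᵀ y = c: 1·y_reactor time + 5·y_cooling = 39; 3·y_reactor time + 4·y_cooling = 40.
This yields shadow prices y_reactor time = 4, y_cooling = 7.
Reduced cost of solvent B: c₃ − yᵀa₃ = 22 − (4·5 + 7·1) = 22 − 27 = -5.

-5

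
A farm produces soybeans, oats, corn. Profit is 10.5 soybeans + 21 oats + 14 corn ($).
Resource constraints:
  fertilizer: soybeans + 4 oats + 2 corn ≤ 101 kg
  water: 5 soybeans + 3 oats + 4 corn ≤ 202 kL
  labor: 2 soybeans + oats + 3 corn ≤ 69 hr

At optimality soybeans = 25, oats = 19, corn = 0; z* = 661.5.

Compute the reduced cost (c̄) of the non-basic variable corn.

At the optimum: fertilizer uses 101 of 101 (binding); water uses 182 of 202 (slack = 20); labor uses 69 of 69 (binding).
Slack constraints have shadow price 0 (complementary slackness).
From A_Bᵀ y = c: 1·y_fertilizer + 2·y_labor = 10.5; 4·y_fertilizer + 1·y_labor = 21.
Solving: y_fertilizer = 4.5, y_labor = 3.
Reduced cost of corn: c₃ − yᵀa₃ = 14 − (4.5·2 + 3·3) = 14 − 18 = -4.

-4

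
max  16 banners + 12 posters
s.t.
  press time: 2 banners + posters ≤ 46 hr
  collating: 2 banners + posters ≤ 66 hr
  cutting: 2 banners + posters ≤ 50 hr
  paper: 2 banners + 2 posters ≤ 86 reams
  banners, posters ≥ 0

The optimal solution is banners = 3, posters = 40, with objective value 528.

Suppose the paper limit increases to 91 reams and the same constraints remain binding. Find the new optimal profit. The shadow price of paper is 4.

Δb = 5, so new z* = 528 + (4)·(5) = 528 + 20 = 548.

548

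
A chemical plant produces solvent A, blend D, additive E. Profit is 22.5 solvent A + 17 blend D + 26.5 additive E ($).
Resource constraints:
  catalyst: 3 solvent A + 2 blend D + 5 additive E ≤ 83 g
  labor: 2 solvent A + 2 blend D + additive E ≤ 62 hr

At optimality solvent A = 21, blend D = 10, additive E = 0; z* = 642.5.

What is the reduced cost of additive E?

Both catalyst and labor are binding at x*.
From A_Bᵀ y = c: 3·y_catalyst + 2·y_labor = 22.5; 2·y_catalyst + 2·y_labor = 17.
Solving: y_catalyst = 5.5, y_labor = 3.
Reduced cost of additive E: c₃ − yᵀa₃ = 26.5 − (5.5·5 + 3·1) = 26.5 − 30.5 = -4.

-4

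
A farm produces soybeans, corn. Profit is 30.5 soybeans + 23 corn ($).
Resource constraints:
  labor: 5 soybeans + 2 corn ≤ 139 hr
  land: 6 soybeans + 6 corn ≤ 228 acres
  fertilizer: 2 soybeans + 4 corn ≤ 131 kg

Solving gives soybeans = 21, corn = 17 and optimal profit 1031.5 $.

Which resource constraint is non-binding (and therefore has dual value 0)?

labor: 139/139 (binding)
land: 228/228 (binding)
fertilizer: 110/131 (slack 21)
By complementary slackness, a constraint with positive slack has shadow price 0 → fertilizer.

fertilizer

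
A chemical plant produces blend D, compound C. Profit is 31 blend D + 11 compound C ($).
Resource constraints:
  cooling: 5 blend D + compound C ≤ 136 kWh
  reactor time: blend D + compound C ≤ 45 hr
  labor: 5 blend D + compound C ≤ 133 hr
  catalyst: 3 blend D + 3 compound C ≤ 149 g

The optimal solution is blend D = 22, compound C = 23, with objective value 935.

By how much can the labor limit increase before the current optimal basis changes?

3

Binding constraints: reactor time, labor. The basis is B = [[1,1],[5,1]] with det -4.
Per unit increase in labor, x* moves by d = (0.25, -0.25).
The basis stays optimal until cooling becomes binding; allowable increase = 3 hr.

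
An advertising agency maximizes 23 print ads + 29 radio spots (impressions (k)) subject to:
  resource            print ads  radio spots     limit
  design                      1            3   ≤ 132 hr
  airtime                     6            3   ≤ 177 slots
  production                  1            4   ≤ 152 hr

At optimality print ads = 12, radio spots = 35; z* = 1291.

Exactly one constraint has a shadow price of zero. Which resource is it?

design: 117/132 (slack 15)
airtime: 177/177 (binding)
production: 152/152 (binding)
By complementary slackness, a constraint with positive slack has shadow price 0 → design.

design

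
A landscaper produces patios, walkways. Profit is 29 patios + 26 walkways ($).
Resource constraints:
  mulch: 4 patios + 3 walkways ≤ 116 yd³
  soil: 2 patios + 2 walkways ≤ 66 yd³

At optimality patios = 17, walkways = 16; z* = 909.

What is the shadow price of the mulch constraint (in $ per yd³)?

Both mulch and soil are binding at x*.
From A_Bᵀ y = c: 4·y_mulch + 2·y_soil = 29; 3·y_mulch + 2·y_soil = 26.
Solving: y_mulch = 3, y_soil = 8.5.
Shadow price of mulch = 3.

3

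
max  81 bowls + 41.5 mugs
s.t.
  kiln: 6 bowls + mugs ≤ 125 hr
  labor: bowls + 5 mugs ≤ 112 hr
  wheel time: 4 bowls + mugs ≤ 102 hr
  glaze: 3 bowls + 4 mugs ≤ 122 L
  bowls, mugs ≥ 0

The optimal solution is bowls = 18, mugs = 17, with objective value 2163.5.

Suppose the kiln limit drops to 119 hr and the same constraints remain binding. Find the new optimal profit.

2106.5

Binding: kiln and glaze. Non-binding: labor (9 unused), wheel time (13 unused).
Slack constraints have shadow price 0 (complementary slackness).
Dual feasibility on the basic columns requires 6·y_kiln + 3·y_glaze = 81, 1·y_kiln + 4·y_glaze = 41.5.
Solving: y_kiln = 9.5, y_glaze = 8.
Δz = y_kiln·Δb = 9.5 × (-6) = -57, so new z* = 2163.5 − 57 = 2106.5.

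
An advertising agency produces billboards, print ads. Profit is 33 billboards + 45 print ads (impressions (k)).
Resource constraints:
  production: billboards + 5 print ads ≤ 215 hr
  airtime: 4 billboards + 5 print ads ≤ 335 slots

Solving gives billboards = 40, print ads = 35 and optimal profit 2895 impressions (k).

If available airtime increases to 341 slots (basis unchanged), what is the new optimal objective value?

At the optimum: production uses 215 of 215 (binding); airtime uses 335 of 335 (binding).
The binding rows give the dual system: 1·y_production + 4·y_airtime = 33 and 5·y_production + 5·y_airtime = 45.
This yields shadow prices y_production = 1, y_airtime = 8.
Δz = y_airtime·Δb = 8 × (6) = 48, so new z* = 2895 + 48 = 2943.

2943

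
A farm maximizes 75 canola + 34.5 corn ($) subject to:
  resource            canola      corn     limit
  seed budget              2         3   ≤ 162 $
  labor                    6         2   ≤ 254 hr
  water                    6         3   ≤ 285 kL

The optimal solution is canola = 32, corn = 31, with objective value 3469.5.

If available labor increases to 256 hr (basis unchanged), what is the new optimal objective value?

3475.5

Binding: labor and water. Non-binding: seed budget (5 unused).
Since seed budget is not tight, its dual is 0.
From A_Bᵀ y = c: 6·y_labor + 6·y_water = 75; 2·y_labor + 3·y_water = 34.5.
→ y_labor = 3 and y_water = 9.5.
Δz = y_labor·Δb = 3 × (2) = 6, so new z* = 3469.5 + 6 = 3475.5.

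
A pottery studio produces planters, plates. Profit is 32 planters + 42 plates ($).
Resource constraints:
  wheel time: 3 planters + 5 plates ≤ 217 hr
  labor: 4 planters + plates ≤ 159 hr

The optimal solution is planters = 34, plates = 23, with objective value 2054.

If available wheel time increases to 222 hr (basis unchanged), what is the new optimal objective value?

At the optimum: wheel time uses 217 of 217 (binding); labor uses 159 of 159 (binding).
Dual feasibility on the basic columns requires 3·y_wheel time + 4·y_labor = 32, 5·y_wheel time + 1·y_labor = 42.
This yields shadow prices y_wheel time = 8, y_labor = 2.
Δz = y_wheel time·Δb = 8 × (5) = 40, so new z* = 2054 + 40 = 2094.

2094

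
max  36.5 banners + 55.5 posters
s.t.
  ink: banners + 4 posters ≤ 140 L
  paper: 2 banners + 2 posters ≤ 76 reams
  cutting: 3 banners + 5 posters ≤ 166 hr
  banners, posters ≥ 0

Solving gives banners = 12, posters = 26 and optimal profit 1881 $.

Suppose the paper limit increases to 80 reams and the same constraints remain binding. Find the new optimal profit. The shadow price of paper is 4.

1897

Δb = 4, so new z* = 1881 + (4)·(4) = 1881 + 16 = 1897.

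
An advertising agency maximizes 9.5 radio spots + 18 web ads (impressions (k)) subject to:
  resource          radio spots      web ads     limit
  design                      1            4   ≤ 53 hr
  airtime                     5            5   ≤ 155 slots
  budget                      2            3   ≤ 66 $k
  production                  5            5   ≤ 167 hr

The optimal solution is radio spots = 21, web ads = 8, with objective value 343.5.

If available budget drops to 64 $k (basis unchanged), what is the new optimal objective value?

335.5

Binding: design and budget. Non-binding: airtime (10 unused), production (22 unused).
By complementary slackness, y = 0 for the non-binding constraints.
Dual feasibility on the basic columns requires 1·y_design + 2·y_budget = 9.5, 4·y_design + 3·y_budget = 18.
This yields shadow prices y_design = 1.5, y_budget = 4.
Δz = y_budget·Δb = 4 × (-2) = -8, so new z* = 343.5 − 8 = 335.5.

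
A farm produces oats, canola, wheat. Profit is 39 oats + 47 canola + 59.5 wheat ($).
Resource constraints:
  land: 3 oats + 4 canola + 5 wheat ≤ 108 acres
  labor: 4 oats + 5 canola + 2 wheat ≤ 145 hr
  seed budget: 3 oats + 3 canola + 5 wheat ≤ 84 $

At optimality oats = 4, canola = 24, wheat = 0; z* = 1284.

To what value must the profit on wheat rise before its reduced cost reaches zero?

65

Check each constraint at x*: land 108/108 (tight); labor 136/145 (slack 9); seed budget 84/84 (tight).
Since labor is not tight, its dual is 0.
Dual feasibility on the basic columns requires 3·y_land + 3·y_seed budget = 39, 4·y_land + 3·y_seed budget = 47.
Solving: y_land = 8, y_seed budget = 5.
wheat enters the basis when its profit ≥ yᵀa₃ = 8·5 + 5·5 = 65.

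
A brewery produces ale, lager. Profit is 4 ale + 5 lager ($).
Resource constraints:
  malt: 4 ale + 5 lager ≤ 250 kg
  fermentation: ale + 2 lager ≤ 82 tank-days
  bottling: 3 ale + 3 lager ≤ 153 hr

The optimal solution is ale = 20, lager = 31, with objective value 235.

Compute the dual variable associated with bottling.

At the optimum: malt uses 235 of 250 (slack = 15); fermentation uses 82 of 82 (binding); bottling uses 153 of 153 (binding).
By complementary slackness, y = 0 for the non-binding constraint.
Dual feasibility on the basic columns requires 1·y_fermentation + 3·y_bottling = 4, 2·y_fermentation + 3·y_bottling = 5.
Solving: y_fermentation = 1, y_bottling = 1.
Shadow price of bottling = 1.

1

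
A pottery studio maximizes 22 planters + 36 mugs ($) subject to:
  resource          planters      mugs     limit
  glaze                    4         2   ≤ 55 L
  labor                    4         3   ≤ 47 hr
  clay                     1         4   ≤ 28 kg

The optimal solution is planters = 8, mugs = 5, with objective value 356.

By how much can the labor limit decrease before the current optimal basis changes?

Binding constraints: labor, clay. The basis is B = [[4,3],[1,4]] with det 13.
Per unit decrease in labor, x* moves by d = (-0.3077, 0.0769).
The basis stays optimal until planters reaches 0; allowable decrease = 26 hr.

26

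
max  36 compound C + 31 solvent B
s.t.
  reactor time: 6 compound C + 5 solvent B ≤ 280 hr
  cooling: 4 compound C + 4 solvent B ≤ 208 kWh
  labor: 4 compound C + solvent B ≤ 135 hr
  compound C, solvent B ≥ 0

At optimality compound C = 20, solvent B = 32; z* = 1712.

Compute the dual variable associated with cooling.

Check each constraint at x*: reactor time 280/280 (tight); cooling 208/208 (tight); labor 112/135 (slack 23).
Since labor is not tight, its dual is 0.
The binding rows give the dual system: 6·y_reactor time + 4·y_cooling = 36 and 5·y_reactor time + 4·y_cooling = 31.
Solving: y_reactor time = 5, y_cooling = 1.5.
Shadow price of cooling = 1.5.

1.5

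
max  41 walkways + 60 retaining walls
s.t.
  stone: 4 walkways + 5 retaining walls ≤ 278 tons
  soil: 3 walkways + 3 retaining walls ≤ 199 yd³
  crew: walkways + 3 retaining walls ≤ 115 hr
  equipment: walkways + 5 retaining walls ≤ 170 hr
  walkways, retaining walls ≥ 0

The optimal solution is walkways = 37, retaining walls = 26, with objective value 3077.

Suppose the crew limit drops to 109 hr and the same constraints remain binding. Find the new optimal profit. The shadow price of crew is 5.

Δb = -6, so new z* = 3077 + (5)·(-6) = 3077 − 30 = 3047.

3047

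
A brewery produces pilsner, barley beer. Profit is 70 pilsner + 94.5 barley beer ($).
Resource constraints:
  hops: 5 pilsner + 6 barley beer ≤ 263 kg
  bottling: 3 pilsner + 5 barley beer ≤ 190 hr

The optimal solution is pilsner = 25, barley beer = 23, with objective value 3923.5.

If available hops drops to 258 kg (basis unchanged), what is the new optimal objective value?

3876

Both hops and bottling are binding at x*.
From A_Bᵀ y = c: 5·y_hops + 3·y_bottling = 70; 6·y_hops + 5·y_bottling = 94.5.
→ y_hops = 9.5 and y_bottling = 7.5.
Δz = y_hops·Δb = 9.5 × (-5) = -47.5, so new z* = 3923.5 − 47.5 = 3876.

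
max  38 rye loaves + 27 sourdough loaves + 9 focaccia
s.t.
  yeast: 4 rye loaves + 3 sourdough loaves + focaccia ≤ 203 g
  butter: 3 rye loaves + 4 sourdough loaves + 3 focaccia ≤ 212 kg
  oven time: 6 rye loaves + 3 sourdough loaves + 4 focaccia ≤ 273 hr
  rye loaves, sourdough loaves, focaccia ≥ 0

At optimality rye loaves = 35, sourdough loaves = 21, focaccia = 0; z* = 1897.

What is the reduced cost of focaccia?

At the optimum: yeast uses 203 of 203 (binding); butter uses 189 of 212 (slack = 23); oven time uses 273 of 273 (binding).
Slack constraints have shadow price 0 (complementary slackness).
From A_Bᵀ y = c: 4·y_yeast + 6·y_oven time = 38; 3·y_yeast + 3·y_oven time = 27.
Solving: y_yeast = 8, y_oven time = 1.
Reduced cost of focaccia: c₃ − yᵀa₃ = 9 − (8·1 + 1·4) = 9 − 12 = -3.

-3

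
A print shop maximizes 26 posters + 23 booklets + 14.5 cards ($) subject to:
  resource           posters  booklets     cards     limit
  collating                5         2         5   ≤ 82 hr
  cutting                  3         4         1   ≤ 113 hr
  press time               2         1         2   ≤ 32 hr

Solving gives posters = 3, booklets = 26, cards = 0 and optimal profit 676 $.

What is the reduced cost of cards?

Binding: cutting and press time. Non-binding: collating (15 unused).
Since collating is not tight, its dual is 0.
The binding rows give the dual system: 3·y_cutting + 2·y_press time = 26 and 4·y_cutting + 1·y_press time = 23.
This yields shadow prices y_cutting = 4, y_press time = 7.
Reduced cost of cards: c₃ − yᵀa₃ = 14.5 − (4·1 + 7·2) = 14.5 − 18 = -3.5.

-3.5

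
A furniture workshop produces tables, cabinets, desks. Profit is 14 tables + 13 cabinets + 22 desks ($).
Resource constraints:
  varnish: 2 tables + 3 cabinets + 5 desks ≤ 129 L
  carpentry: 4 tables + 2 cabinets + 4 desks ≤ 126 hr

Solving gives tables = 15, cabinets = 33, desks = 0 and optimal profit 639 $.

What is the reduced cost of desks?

-1

Both varnish and carpentry are binding at x*.
From A_Bᵀ y = c: 2·y_varnish + 4·y_carpentry = 14; 3·y_varnish + 2·y_carpentry = 13.
This yields shadow prices y_varnish = 3, y_carpentry = 2.
Reduced cost of desks: c₃ − yᵀa₃ = 22 − (3·5 + 2·4) = 22 − 23 = -1.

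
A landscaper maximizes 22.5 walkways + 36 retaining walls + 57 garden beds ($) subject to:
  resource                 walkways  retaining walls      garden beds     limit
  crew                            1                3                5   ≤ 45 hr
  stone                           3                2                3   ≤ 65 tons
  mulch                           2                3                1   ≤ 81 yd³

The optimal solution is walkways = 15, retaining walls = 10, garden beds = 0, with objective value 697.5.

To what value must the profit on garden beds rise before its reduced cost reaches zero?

At the optimum: crew uses 45 of 45 (binding); stone uses 65 of 65 (binding); mulch uses 60 of 81 (slack = 21).
By complementary slackness, y = 0 for the non-binding constraint.
From A_Bᵀ y = c: 1·y_crew + 3·y_stone = 22.5; 3·y_crew + 2·y_stone = 36.
→ y_crew = 9 and y_stone = 4.5.
garden beds enters the basis when its profit ≥ yᵀa₃ = 9·5 + 4.5·3 = 58.5.

58.5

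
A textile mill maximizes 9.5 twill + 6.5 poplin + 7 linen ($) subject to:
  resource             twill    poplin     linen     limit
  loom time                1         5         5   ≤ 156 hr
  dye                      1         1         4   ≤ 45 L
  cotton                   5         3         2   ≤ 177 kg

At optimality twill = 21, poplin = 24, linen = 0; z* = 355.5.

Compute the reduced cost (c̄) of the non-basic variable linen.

Binding: dye and cotton. Non-binding: loom time (15 unused).
Slack constraints have shadow price 0 (complementary slackness).
From A_Bᵀ y = c: 1·y_dye + 5·y_cotton = 9.5; 1·y_dye + 3·y_cotton = 6.5.
This yields shadow prices y_dye = 2, y_cotton = 1.5.
Reduced cost of linen: c₃ − yᵀa₃ = 7 − (2·4 + 1.5·2) = 7 − 11 = -4.

-4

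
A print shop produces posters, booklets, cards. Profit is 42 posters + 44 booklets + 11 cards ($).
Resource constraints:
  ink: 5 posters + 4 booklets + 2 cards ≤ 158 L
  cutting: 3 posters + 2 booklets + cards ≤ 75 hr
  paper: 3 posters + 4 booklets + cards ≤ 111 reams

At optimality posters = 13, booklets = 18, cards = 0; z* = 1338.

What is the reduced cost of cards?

At the optimum: ink uses 137 of 158 (slack = 21); cutting uses 75 of 75 (binding); paper uses 111 of 111 (binding).
Slack constraints have shadow price 0 (complementary slackness).
From A_Bᵀ y = c: 3·y_cutting + 3·y_paper = 42; 2·y_cutting + 4·y_paper = 44.
→ y_cutting = 6 and y_paper = 8.
Reduced cost of cards: c₃ − yᵀa₃ = 11 − (6·1 + 8·1) = 11 − 14 = -3.

-3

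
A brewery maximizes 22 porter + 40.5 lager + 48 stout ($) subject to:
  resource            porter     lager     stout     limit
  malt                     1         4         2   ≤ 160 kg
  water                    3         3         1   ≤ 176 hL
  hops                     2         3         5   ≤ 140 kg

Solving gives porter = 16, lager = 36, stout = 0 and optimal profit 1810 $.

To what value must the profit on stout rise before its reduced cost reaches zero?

53.5

Binding: malt and hops. Non-binding: water (20 unused).
By complementary slackness, y = 0 for the non-binding constraint.
The binding rows give the dual system: 1·y_malt + 2·y_hops = 22 and 4·y_malt + 3·y_hops = 40.5.
This yields shadow prices y_malt = 3, y_hops = 9.5.
stout enters the basis when its profit ≥ yᵀa₃ = 3·2 + 9.5·5 = 53.5.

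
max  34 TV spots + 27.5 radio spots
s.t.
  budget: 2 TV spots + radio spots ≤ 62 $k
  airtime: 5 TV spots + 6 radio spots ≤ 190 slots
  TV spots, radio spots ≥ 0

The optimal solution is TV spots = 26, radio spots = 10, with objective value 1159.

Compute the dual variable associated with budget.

Both budget and airtime are binding at x*.
Dual feasibility on the basic columns requires 2·y_budget + 5·y_airtime = 34, 1·y_budget + 6·y_airtime = 27.5.
→ y_budget = 9.5 and y_airtime = 3.
Shadow price of budget = 9.5.

9.5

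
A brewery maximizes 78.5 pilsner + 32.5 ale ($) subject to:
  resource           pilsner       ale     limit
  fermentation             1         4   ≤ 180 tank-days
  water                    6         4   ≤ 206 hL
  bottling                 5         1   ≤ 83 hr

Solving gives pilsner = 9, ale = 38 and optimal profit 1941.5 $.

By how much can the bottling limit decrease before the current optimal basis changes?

13.3

Binding constraints: water, bottling. The basis is B = [[6,4],[5,1]] with det -14.
Per unit decrease in bottling, x* moves by d = (-0.2857, 0.4286).
The basis stays optimal until fermentation becomes binding; allowable decrease = 13.3 hr.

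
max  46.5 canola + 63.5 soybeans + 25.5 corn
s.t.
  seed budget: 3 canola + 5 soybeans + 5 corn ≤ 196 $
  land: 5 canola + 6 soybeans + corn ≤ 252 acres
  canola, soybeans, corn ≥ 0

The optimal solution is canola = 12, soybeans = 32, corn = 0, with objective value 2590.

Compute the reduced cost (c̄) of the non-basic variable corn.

Both seed budget and land are binding at x*.
From A_Bᵀ y = c: 3·y_seed budget + 5·y_land = 46.5; 5·y_seed budget + 6·y_land = 63.5.
This yields shadow prices y_seed budget = 5.5, y_land = 6.
Reduced cost of corn: c₃ − yᵀa₃ = 25.5 − (5.5·5 + 6·1) = 25.5 − 33.5 = -8.

-8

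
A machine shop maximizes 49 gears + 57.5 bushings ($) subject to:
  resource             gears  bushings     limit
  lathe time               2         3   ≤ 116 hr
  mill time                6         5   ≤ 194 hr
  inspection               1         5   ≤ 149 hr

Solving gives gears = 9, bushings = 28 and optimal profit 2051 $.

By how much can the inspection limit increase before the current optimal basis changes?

43.75

Binding constraints: mill time, inspection. The basis is B = [[6,5],[1,5]] with det 25.
Per unit increase in inspection, x* moves by d = (-0.2, 0.24).
The basis stays optimal until lathe time becomes binding; allowable increase = 43.75 hr.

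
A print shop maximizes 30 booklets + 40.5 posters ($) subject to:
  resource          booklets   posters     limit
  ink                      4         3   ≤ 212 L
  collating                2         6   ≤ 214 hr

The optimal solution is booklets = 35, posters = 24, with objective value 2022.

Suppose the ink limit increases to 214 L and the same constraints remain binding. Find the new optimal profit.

2033

Check each constraint at x*: ink 212/212 (tight); collating 214/214 (tight).
The binding rows give the dual system: 4·y_ink + 2·y_collating = 30 and 3·y_ink + 6·y_collating = 40.5.
Solving: y_ink = 5.5, y_collating = 4.
Δz = y_ink·Δb = 5.5 × (2) = 11, so new z* = 2022 + 11 = 2033.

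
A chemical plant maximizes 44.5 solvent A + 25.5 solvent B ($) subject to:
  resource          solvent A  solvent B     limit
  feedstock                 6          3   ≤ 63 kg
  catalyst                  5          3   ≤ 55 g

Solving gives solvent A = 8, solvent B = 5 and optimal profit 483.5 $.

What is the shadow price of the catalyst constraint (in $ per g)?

Check each constraint at x*: feedstock 63/63 (tight); catalyst 55/55 (tight).
From A_Bᵀ y = c: 6·y_feedstock + 5·y_catalyst = 44.5; 3·y_feedstock + 3·y_catalyst = 25.5.
This yields shadow prices y_feedstock = 2, y_catalyst = 6.5.
Shadow price of catalyst = 6.5.

6.5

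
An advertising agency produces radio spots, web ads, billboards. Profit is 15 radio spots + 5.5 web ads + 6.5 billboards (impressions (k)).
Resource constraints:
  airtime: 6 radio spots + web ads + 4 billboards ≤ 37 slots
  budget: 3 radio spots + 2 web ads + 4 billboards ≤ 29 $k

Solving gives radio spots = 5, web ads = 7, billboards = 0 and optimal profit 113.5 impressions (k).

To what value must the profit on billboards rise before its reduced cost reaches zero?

14

Check each constraint at x*: airtime 37/37 (tight); budget 29/29 (tight).
Dual feasibility on the basic columns requires 6·y_airtime + 3·y_budget = 15, 1·y_airtime + 2·y_budget = 5.5.
Solving: y_airtime = 1.5, y_budget = 2.
billboards enters the basis when its profit ≥ yᵀa₃ = 1.5·4 + 2·4 = 14.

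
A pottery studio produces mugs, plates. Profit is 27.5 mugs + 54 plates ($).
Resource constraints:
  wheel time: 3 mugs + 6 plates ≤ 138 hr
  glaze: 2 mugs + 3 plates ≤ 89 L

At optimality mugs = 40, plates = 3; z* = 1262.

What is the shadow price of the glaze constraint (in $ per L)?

Check each constraint at x*: wheel time 138/138 (tight); glaze 89/89 (tight).
The binding rows give the dual system: 3·y_wheel time + 2·y_glaze = 27.5 and 6·y_wheel time + 3·y_glaze = 54.
This yields shadow prices y_wheel time = 8.5, y_glaze = 1.
Shadow price of glaze = 1.

1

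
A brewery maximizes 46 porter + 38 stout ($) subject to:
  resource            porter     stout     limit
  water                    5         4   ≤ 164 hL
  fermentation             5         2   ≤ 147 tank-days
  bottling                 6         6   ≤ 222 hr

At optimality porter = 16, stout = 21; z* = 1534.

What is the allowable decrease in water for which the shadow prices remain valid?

16

Binding constraints: water, bottling. The basis is B = [[5,4],[6,6]] with det 6.
Per unit decrease in water, x* moves by d = (-1, 1).
The basis stays optimal until porter reaches 0; allowable decrease = 16 hL.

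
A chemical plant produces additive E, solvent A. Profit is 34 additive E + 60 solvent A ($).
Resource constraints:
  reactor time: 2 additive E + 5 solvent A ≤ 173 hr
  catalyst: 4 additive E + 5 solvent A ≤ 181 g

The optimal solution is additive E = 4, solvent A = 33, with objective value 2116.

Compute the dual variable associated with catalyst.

At the optimum: reactor time uses 173 of 173 (binding); catalyst uses 181 of 181 (binding).
From A_Bᵀ y = c: 2·y_reactor time + 4·y_catalyst = 34; 5·y_reactor time + 5·y_catalyst = 60.
This yields shadow prices y_reactor time = 7, y_catalyst = 5.
Shadow price of catalyst = 5.

5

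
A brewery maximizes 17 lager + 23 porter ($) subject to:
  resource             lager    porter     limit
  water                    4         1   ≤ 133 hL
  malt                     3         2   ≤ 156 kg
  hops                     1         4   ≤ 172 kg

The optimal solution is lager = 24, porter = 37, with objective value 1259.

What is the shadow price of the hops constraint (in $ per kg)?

At the optimum: water uses 133 of 133 (binding); malt uses 146 of 156 (slack = 10); hops uses 172 of 172 (binding).
Slack constraints have shadow price 0 (complementary slackness).
The binding rows give the dual system: 4·y_water + 1·y_hops = 17 and 1·y_water + 4·y_hops = 23.
This yields shadow prices y_water = 3, y_hops = 5.
Shadow price of hops = 5.

5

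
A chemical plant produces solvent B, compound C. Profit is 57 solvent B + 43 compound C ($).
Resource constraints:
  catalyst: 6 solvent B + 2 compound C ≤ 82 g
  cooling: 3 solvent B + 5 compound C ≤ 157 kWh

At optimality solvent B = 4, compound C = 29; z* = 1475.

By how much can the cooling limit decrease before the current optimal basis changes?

116

Binding constraints: catalyst, cooling. The basis is B = [[6,2],[3,5]] with det 24.
Per unit decrease in cooling, x* moves by d = (0.0833, -0.25).
The basis stays optimal until compound C reaches 0; allowable decrease = 116 kWh.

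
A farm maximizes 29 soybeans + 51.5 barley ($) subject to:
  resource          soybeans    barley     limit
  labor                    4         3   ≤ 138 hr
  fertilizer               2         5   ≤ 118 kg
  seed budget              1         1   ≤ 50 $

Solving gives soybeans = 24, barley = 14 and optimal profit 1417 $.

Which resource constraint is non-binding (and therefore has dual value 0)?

labor: 138/138 (binding)
fertilizer: 118/118 (binding)
seed budget: 38/50 (slack 12)
By complementary slackness, a constraint with positive slack has shadow price 0 → seed budget.

seed budget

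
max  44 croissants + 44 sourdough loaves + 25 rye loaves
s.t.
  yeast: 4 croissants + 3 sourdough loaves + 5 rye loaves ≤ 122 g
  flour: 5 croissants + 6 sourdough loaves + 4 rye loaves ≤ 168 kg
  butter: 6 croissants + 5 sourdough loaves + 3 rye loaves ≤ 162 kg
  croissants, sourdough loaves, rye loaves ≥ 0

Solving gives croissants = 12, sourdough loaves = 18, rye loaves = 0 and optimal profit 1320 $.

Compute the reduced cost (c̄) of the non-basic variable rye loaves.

At the optimum: yeast uses 102 of 122 (slack = 20); flour uses 168 of 168 (binding); butter uses 162 of 162 (binding).
By complementary slackness, y = 0 for the non-binding constraint.
The binding rows give the dual system: 5·y_flour + 6·y_butter = 44 and 6·y_flour + 5·y_butter = 44.
→ y_flour = 4 and y_butter = 4.
Reduced cost of rye loaves: c₃ − yᵀa₃ = 25 − (4·4 + 4·3) = 25 − 28 = -3.

-3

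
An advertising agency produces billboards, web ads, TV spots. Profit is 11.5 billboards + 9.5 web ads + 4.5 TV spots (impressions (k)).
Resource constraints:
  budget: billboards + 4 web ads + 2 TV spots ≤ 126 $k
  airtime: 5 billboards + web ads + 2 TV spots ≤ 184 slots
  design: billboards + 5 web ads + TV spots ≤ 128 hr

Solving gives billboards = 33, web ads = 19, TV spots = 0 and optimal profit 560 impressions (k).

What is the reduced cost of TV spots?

Check each constraint at x*: budget 109/126 (slack 17); airtime 184/184 (tight); design 128/128 (tight).
Since budget is not tight, its dual is 0.
The binding rows give the dual system: 5·y_airtime + 1·y_design = 11.5 and 1·y_airtime + 5·y_design = 9.5.
→ y_airtime = 2 and y_design = 1.5.
Reduced cost of TV spots: c₃ − yᵀa₃ = 4.5 − (2·2 + 1.5·1) = 4.5 − 5.5 = -1.

-1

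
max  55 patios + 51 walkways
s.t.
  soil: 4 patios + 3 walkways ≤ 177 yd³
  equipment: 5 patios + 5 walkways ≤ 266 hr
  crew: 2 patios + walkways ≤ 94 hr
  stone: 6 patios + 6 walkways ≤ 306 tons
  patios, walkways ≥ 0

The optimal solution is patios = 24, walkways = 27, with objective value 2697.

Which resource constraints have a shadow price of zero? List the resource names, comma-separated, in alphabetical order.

crew, equipment

soil: 177/177 (binding)
equipment: 255/266 (slack 11)
crew: 75/94 (slack 19)
stone: 306/306 (binding)
By complementary slackness, a constraint with positive slack has shadow price 0 → crew, equipment.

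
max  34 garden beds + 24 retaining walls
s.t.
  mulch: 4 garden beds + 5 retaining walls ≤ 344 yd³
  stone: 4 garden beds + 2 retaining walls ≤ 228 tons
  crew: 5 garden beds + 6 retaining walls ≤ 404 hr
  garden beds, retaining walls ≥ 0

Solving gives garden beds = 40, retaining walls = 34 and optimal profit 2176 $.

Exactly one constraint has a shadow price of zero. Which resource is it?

mulch: 330/344 (slack 14)
stone: 228/228 (binding)
crew: 404/404 (binding)
By complementary slackness, a constraint with positive slack has shadow price 0 → mulch.

mulch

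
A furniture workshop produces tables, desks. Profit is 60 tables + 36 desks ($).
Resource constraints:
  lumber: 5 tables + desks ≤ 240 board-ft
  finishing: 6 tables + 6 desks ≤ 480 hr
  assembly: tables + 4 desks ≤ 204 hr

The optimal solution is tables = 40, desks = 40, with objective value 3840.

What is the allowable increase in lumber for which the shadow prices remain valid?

160

Binding constraints: lumber, finishing. The basis is B = [[5,1],[6,6]] with det 24.
Per unit increase in lumber, x* moves by d = (0.25, -0.25).
The basis stays optimal until desks reaches 0; allowable increase = 160 board-ft.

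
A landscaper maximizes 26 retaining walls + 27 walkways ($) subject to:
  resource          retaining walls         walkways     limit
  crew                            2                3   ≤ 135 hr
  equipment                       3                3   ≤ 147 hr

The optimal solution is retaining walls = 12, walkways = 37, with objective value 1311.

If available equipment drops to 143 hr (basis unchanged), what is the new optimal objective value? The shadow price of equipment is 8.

1279

Δb = -4, so new z* = 1311 + (8)·(-4) = 1311 − 32 = 1279.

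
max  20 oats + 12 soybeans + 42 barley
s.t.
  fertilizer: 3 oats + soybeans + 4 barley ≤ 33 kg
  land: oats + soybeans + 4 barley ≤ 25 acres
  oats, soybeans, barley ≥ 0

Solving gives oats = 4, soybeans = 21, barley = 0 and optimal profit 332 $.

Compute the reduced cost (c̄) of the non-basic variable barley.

-6

Both fertilizer and land are binding at x*.
The binding rows give the dual system: 3·y_fertilizer + 1·y_land = 20 and 1·y_fertilizer + 1·y_land = 12.
This yields shadow prices y_fertilizer = 4, y_land = 8.
Reduced cost of barley: c₃ − yᵀa₃ = 42 − (4·4 + 8·4) = 42 − 48 = -6.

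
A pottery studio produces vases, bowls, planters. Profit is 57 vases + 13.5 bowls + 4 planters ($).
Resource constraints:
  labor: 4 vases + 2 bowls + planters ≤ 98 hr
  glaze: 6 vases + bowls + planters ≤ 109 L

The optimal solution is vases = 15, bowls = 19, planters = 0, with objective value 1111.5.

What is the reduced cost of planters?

Both labor and glaze are binding at x*.
From A_Bᵀ y = c: 4·y_labor + 6·y_glaze = 57; 2·y_labor + 1·y_glaze = 13.5.
Solving: y_labor = 3, y_glaze = 7.5.
Reduced cost of planters: c₃ − yᵀa₃ = 4 − (3·1 + 7.5·1) = 4 − 10.5 = -6.5.

-6.5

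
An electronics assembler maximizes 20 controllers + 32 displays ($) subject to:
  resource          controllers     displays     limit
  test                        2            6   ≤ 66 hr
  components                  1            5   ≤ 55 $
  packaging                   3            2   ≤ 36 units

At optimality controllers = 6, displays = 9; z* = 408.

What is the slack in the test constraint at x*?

test used = 2·6 + 6·9 = 66; slack = 66 − 66 = 0.

0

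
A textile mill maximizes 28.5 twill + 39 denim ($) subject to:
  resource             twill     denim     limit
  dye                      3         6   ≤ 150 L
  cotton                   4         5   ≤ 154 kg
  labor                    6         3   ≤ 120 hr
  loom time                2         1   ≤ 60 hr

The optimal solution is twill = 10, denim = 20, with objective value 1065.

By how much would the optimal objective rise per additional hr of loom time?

0

Check each constraint at x*: dye 150/150 (tight); cotton 140/154 (slack 14); labor 120/120 (tight); loom time 40/60 (slack 20).
Since cotton, loom time are not tight, their duals are 0.
From A_Bᵀ y = c: 3·y_dye + 6·y_labor = 28.5; 6·y_dye + 3·y_labor = 39.
→ y_dye = 5.5 and y_labor = 2.
Shadow price of loom time = 0.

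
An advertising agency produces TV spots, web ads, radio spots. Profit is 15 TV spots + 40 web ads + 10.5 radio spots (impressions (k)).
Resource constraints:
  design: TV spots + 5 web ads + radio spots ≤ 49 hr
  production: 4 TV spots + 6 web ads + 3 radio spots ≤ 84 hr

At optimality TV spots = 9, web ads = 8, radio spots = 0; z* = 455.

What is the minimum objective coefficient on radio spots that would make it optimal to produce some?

Both design and production are binding at x*.
From A_Bᵀ y = c: 1·y_design + 4·y_production = 15; 5·y_design + 6·y_production = 40.
This yields shadow prices y_design = 5, y_production = 2.5.
radio spots enters the basis when its profit ≥ yᵀa₃ = 5·1 + 2.5·3 = 12.5.

12.5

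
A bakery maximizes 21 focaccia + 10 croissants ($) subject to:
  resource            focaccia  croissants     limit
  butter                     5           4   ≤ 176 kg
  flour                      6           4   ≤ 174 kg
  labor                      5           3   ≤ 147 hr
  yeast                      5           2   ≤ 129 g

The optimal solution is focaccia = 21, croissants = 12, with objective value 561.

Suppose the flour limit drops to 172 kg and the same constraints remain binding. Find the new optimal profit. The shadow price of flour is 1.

559

Δb = -2, so new z* = 561 + (1)·(-2) = 561 − 2 = 559.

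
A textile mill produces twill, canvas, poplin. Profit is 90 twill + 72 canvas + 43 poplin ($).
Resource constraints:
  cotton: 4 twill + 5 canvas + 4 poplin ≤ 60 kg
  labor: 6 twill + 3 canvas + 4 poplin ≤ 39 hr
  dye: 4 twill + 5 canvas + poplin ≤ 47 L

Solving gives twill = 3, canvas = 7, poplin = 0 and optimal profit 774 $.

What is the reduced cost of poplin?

-2

Check each constraint at x*: cotton 47/60 (slack 13); labor 39/39 (tight); dye 47/47 (tight).
Since cotton is not tight, its dual is 0.
The binding rows give the dual system: 6·y_labor + 4·y_dye = 90 and 3·y_labor + 5·y_dye = 72.
Solving: y_labor = 9, y_dye = 9.
Reduced cost of poplin: c₃ − yᵀa₃ = 43 − (9·4 + 9·1) = 43 − 45 = -2.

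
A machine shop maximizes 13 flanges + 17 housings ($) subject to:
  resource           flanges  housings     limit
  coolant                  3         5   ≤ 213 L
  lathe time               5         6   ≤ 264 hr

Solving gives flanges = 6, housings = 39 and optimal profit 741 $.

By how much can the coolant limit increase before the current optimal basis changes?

7

Binding constraints: coolant, lathe time. The basis is B = [[3,5],[5,6]] with det -7.
Per unit increase in coolant, x* moves by d = (-0.8571, 0.7143).
The basis stays optimal until flanges reaches 0; allowable increase = 7 L.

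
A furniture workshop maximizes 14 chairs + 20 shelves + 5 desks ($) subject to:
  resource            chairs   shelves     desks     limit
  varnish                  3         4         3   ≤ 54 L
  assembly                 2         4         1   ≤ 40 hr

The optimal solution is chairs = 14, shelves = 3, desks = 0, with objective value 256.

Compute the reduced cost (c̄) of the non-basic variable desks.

Both varnish and assembly are binding at x*.
From A_Bᵀ y = c: 3·y_varnish + 2·y_assembly = 14; 4·y_varnish + 4·y_assembly = 20.
→ y_varnish = 4 and y_assembly = 1.
Reduced cost of desks: c₃ − yᵀa₃ = 5 − (4·3 + 1·1) = 5 − 13 = -8.

-8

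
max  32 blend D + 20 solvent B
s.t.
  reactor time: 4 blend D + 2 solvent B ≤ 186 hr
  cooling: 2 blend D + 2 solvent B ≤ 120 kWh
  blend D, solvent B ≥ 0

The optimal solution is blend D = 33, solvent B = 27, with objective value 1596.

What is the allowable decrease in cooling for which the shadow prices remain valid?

Binding constraints: reactor time, cooling. The basis is B = [[4,2],[2,2]] with det 4.
Per unit decrease in cooling, x* moves by d = (0.5, -1).
The basis stays optimal until solvent B reaches 0; allowable decrease = 27 kWh.

27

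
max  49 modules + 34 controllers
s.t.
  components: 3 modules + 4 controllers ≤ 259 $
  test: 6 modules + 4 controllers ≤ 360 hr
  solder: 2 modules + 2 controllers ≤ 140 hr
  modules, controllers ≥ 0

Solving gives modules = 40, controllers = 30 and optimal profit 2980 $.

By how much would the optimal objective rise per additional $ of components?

0

Check each constraint at x*: components 240/259 (slack 19); test 360/360 (tight); solder 140/140 (tight).
Slack constraints have shadow price 0 (complementary slackness).
From A_Bᵀ y = c: 6·y_test + 2·y_solder = 49; 4·y_test + 2·y_solder = 34.
→ y_test = 7.5 and y_solder = 2.
Shadow price of components = 0.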